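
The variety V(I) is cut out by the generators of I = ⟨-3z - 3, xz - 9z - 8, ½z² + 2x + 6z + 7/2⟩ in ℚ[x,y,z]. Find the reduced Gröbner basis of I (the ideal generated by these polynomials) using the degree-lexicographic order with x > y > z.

f_1 = -3z - 3, LT = z.
f_2 = xz - 9z - 8, LT = xz.
f_3 = ½z² + 2x + 6z + 7/2, LT = z².

S(f_1,f_2): lcm = xz. S = x + 9z + 8.
  leading term x: no divisor's leading term divides it; move x to the remainder.
  leading term z: subtract (-3)·f_1 from 9z + 8 → -1
  leading term 1: no divisor's leading term divides it; move -1 to the remainder.
  remainder x - 1 ≠ 0; add g_4 = x - 1 to the basis.

The other S-polynomials (S(f_1,f_3), S(f_2,f_3), S(f_1,g_4), S(f_2,g_4), S(f_3,g_4)) all reduce to 0 modulo the current basis, so we have a Gröbner basis.
Inter-reduce: drop elements whose leading term is divisible by another's, tail-reduce, and make monic.

G = {x - 1, z + 1}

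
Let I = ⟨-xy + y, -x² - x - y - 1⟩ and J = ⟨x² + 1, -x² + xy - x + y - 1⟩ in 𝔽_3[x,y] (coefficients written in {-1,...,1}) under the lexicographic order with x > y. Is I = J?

Two ideals are equal iff their reduced Gröbner bases coincide (the reduced basis is unique for a fixed ordering).
Buchberger on the first generating set:
f_1 = -xy + y, LT = xy.
f_2 = -x² - x - y - 1, LT = x².

S(f_1,f_2): lcm = x²y. S = xy - y² - y.
  reduce S modulo (f_1, f_2):
  remainder -y² ≠ 0; add g_3 = -y² to the basis.

The other S-polynomials (S(f_1,g_3), S(f_2,g_3)) all reduce to 0 modulo the current basis, so we have a Gröbner basis.
Inter-reduce: drop elements whose leading term is divisible by another's, tail-reduce, and make monic.
Reduced Gröbner basis: {x² + x + y + 1, xy - y, y²}.

Buchberger on the second generating set:
h_1 = x² + 1, LT = x².
h_2 = -x² + xy - x + y - 1, LT = x².

S(h_1,h_2): lcm = x². S = xy - x + y.
  reduce S modulo (h_1, h_2):
  remainder xy - x + y ≠ 0; add k_3 = xy - x + y to the basis.

S(h_1,k_3): lcm = x²y. S = x² - xy + y.
  reduce S modulo (h_1, h_2, k_3):
  remainder -x - y - 1 ≠ 0; add k_4 = -x - y - 1 to the basis.

S(k_3,k_4): lcm = xy. S = -x - y².
  reduce S modulo (h_1, h_2, k_3, k_4):
  remainder -y² + y + 1 ≠ 0; add k_5 = -y² + y + 1 to the basis.

The other S-polynomials (S(h_2,k_3), S(h_1,k_4), S(h_2,k_4), S(h_1,k_5), S(h_2,k_5), S(k_3,k_5), S(k_4,k_5)) all reduce to 0 modulo the current basis, so we have a Gröbner basis.
Inter-reduce: drop elements whose leading term is divisible by another's, tail-reduce, and make monic.
Reduced Gröbner basis: {x + y + 1, y² - y - 1}.

Since the reduced bases disagree, the two ideals are not the same.

No, the ideals differ.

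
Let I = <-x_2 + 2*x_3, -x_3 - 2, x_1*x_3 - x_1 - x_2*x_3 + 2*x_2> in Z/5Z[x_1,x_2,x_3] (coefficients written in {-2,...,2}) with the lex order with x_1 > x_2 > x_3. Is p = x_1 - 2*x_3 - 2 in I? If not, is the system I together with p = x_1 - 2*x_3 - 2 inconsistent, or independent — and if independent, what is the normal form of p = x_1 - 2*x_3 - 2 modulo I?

x_1 - 2*x_3 - 2 lies in I (it reduces to 0).

First compute the reduced Gröbner basis of I by Buchberger's algorithm.
f_1 = -x_2 + 2*x_3, LT = x_2.
f_2 = -x_3 - 2, LT = x_3.
f_3 = x_1*x_3 - x_1 - x_2*x_3 + 2*x_2, LT = x_1*x_3.

S(f_2,f_3): lcm = x_1*x_3. S = -2*x_1 + x_2*x_3 - 2*x_2.
  reduce S modulo (f_1, f_2, f_3):
  remainder -2*x_1 + 1 ≠ 0; add h_4 = -2*x_1 + 1 to the basis.

The other S-polynomials (S(f_1,f_2), S(f_1,f_3), S(f_1,h_4), S(f_2,h_4), S(f_3,h_4)) all reduce to 0 modulo the current basis, so we have a Gröbner basis.
Inter-reduce: drop elements whose leading term is divisible by another's, tail-reduce, and make monic.
Reduced Gröbner basis: {x_1 + 2, x_2 - 1, x_3 + 2}.
Label its elements g_1 = x_1 + 2, g_2 = x_2 - 1, g_3 = x_3 + 2.

Reduce p = x_1 - 2*x_3 - 2 modulo G:
  leading term x_1: subtract (1)·g_1 from x_1 - 2*x_3 - 2 → -2*x_3 + 1
  leading term x_3: subtract (-2)·g_3 from -2*x_3 + 1 → 0
  normal form = 0.
Since the normal form is 0, p ∈ I.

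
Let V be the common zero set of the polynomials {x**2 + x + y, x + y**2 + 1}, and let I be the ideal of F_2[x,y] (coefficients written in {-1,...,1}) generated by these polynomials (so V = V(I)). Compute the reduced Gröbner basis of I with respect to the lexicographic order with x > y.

The reduced Gröbner basis is the canonical form of the ideal for this ordering.

f_1 = x**2 + x + y, LT = x**2.
f_2 = x + y**2 + 1, LT = x.

S(f_1,f_2): lcm = x**2. S = x*y**2 + y.
  leading term x*y**2: subtract (y**2)·f_2 from x*y**2 + y → y**4 + y**2 + y
  leading term y**4: no divisor's leading term divides it; move y**4 to the remainder.
  leading term y**2: no divisor's leading term divides it; move y**2 to the remainder.
  leading term y: no divisor's leading term divides it; move y to the remainder.
  remainder y**4 + y**2 + y ≠ 0; add g_3 = y**4 + y**2 + y to the basis.

S(f_1,g_3): leading monomials are coprime, so the S-polynomial reduces to 0 (Buchberger's first criterion).
S(f_2,g_3): leading monomials are coprime, so the S-polynomial reduces to 0 (Buchberger's first criterion).
Every S-polynomial of the final basis reduces to 0, so we have a Gröbner basis.
Inter-reduce: drop elements whose leading term is divisible by another's, tail-reduce, and make monic.

G = {x + y**2 + 1, y**4 + y**2 + y}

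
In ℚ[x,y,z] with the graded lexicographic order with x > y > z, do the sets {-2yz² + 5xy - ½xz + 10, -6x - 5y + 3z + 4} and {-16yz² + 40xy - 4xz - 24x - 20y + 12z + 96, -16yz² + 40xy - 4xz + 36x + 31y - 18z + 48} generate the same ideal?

Equality of ideals is decidable: compute both reduced Gröbner bases (unique for the ordering) and check whether they agree.
Buchberger on the first generating set:
f_1 = -2yz² + 5xy - ½xz + 10, LT = yz².
f_2 = -6x - 5y + 3z + 4, LT = x.

S(f_1,f_2): leading monomials are coprime, so the S-polynomial reduces to 0 (Buchberger's first criterion).
Every S-polynomial of the final basis reduces to 0, so we have a Gröbner basis.
Inter-reduce: drop elements whose leading term is divisible by another's, tail-reduce, and make monic.
Reduced Gröbner basis: {yz² + 25/12y² - 35/24yz + ⅛z² - 5/3y + ⅙z - 5, x + ⅚y - ½z - ⅔}.

Buchberger on the second generating set:
h_1 = -16yz² + 40xy - 4xz - 24x - 20y + 12z + 96, LT = yz².
h_2 = -16yz² + 40xy - 4xz + 36x + 31y - 18z + 48, LT = yz².

S(h_1,h_2): lcm = yz². S = 15/4x + 51/16y - 15/8z - 3.
  leading term x: no divisor's leading term divides it; move 15/4x to the remainder.
  leading term y: no divisor's leading term divides it; move 51/16y to the remainder.
  leading term z: no divisor's leading term divides it; move -15/8z to the remainder.
  leading term 1: no divisor's leading term divides it; move -3 to the remainder.
  remainder 15/4x + 51/16y - 15/8z - 3 ≠ 0; add k_3 = 15/4x + 51/16y - 15/8z - 3 to the basis.

S(h_1,k_3): leading monomials are coprime, so the S-polynomial reduces to 0 (Buchberger's first criterion).
S(h_2,k_3): leading monomials are coprime, so the S-polynomial reduces to 0 (Buchberger's first criterion).
Every S-polynomial of the final basis reduces to 0, so we have a Gröbner basis.
Inter-reduce: drop elements whose leading term is divisible by another's, tail-reduce, and make monic.
Reduced Gröbner basis: {yz² + 17/8y² - 117/80yz + ⅛z² - 81/40y + ⅕z - 24/5, x + 17/20y - ½z - ⅘}.

Since the reduced bases disagree, the two ideals are not the same.

No, the ideals differ.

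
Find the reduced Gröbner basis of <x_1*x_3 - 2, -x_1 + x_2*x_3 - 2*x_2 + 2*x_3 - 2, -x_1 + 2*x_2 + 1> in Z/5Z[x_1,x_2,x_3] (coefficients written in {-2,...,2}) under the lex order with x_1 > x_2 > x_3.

f_1 = x_1*x_3 - 2, LT = x_1*x_3.
f_2 = -x_1 + x_2*x_3 - 2*x_2 + 2*x_3 - 2, LT = x_1.
f_3 = -x_1 + 2*x_2 + 1, LT = x_1.

S(f_1,f_2): lcm = x_1*x_3. S = x_2*x_3**2 - 2*x_2*x_3 + 2*x_3**2 - 2*x_3 - 2.
  leading term x_2*x_3**2: no divisor's leading term divides it; move x_2*x_3**2 to the remainder.
  leading term x_2*x_3: no divisor's leading term divides it; move -2*x_2*x_3 to the remainder.
  leading term x_3**2: no divisor's leading term divides it; move 2*x_3**2 to the remainder.
  leading term x_3: no divisor's leading term divides it; move -2*x_3 to the remainder.
  leading term 1: no divisor's leading term divides it; move -2 to the remainder.
  remainder x_2*x_3**2 - 2*x_2*x_3 + 2*x_3**2 - 2*x_3 - 2 ≠ 0; add g_4 = x_2*x_3**2 - 2*x_2*x_3 + 2*x_3**2 - 2*x_3 - 2 to the basis.

S(f_1,f_3): lcm = x_1*x_3. S = 2*x_2*x_3 + x_3 - 2.
  leading term x_2*x_3: no divisor's leading term divides it; move 2*x_2*x_3 to the remainder.
  leading term x_3: no divisor's leading term divides it; move x_3 to the remainder.
  leading term 1: no divisor's leading term divides it; move -2 to the remainder.
  remainder 2*x_2*x_3 + x_3 - 2 ≠ 0; add g_5 = 2*x_2*x_3 + x_3 - 2 to the basis.

S(f_2,f_3): lcm = x_1. S = -x_2*x_3 - x_2 - 2*x_3 - 2.
  leading term x_2*x_3: subtract (2)·g_5 from -x_2*x_3 - x_2 - 2*x_3 - 2 → -x_2 + x_3 + 2
  leading term x_2: no divisor's leading term divides it; move -x_2 to the remainder.
  leading term x_3: no divisor's leading term divides it; move x_3 to the remainder.
  leading term 1: no divisor's leading term divides it; move 2 to the remainder.
  remainder -x_2 + x_3 + 2 ≠ 0; add g_6 = -x_2 + x_3 + 2 to the basis.

S(g_4,g_5): lcm = x_2*x_3**2. S = -2*x_2*x_3 - x_3**2 - x_3 - 2.
  leading term x_2*x_3: subtract (-1)·g_5 from -2*x_2*x_3 - x_3**2 - x_3 - 2 → -x_3**2 + 1
  leading term x_3**2: no divisor's leading term divides it; move -x_3**2 to the remainder.
  leading term 1: no divisor's leading term divides it; move 1 to the remainder.
  remainder -x_3**2 + 1 ≠ 0; add g_7 = -x_3**2 + 1 to the basis.

The other S-polynomials (S(f_1,g_4), S(f_2,g_4), S(f_3,g_4), S(f_1,g_5), S(f_2,g_5), S(f_3,g_5), S(f_1,g_6), S(f_2,g_6), S(f_3,g_6), S(g_4,g_6), S(g_5,g_6), S(f_1,g_7), S(f_2,g_7), S(f_3,g_7), S(g_4,g_7), S(g_5,g_7), S(g_6,g_7)) all reduce to 0 modulo the current basis, so we have a Gröbner basis.
Inter-reduce: drop elements whose leading term is divisible by another's, tail-reduce, and make monic.

G = {x_1 - 2*x_3, x_2 - x_3 - 2, x_3**2 - 1}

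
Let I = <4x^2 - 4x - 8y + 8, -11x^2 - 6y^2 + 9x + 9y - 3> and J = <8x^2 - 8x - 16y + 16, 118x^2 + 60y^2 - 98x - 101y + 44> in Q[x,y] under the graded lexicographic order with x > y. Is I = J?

No, the ideals differ.

For a fixed monomial order, each ideal has a unique reduced Gröbner basis; comparing bases decides equality.
Buchberger on the first generating set:
f_1 = 4x^2 - 4x - 8y + 8, LT = x^2.
f_2 = -11x^2 - 6y^2 + 9x + 9y - 3, LT = x^2.

S(f_1,f_2): lcm = x^2. S = -6/11y^2 - 2/11x - 13/11y + 19/11.
  reduce S modulo (f_1, f_2):
  remainder -6/11y^2 - 2/11x - 13/11y + 19/11 ≠ 0; add g_3 = -6/11y^2 - 2/11x - 13/11y + 19/11 to the basis.

The other S-polynomials (S(f_1,g_3), S(f_2,g_3)) all reduce to 0 modulo the current basis, so we have a Gröbner basis.
Inter-reduce: drop elements whose leading term is divisible by another's, tail-reduce, and make monic.
Reduced Gröbner basis: {x^2 - x - 2y + 2, y^2 + 1/3x + 13/6y - 19/6}.

Buchberger on the second generating set:
h_1 = 8x^2 - 8x - 16y + 16, LT = x^2.
h_2 = 118x^2 + 60y^2 - 98x - 101y + 44, LT = x^2.

S(h_1,h_2): lcm = x^2. S = -30/59y^2 - 10/59x - 135/118y + 96/59.
  reduce S modulo (h_1, h_2):
  remainder -30/59y^2 - 10/59x - 135/118y + 96/59 ≠ 0; add k_3 = -30/59y^2 - 10/59x - 135/118y + 96/59 to the basis.

The other S-polynomials (S(h_1,k_3), S(h_2,k_3)) all reduce to 0 modulo the current basis, so we have a Gröbner basis.
Inter-reduce: drop elements whose leading term is divisible by another's, tail-reduce, and make monic.
Reduced Gröbner basis: {x^2 - x - 2y + 2, y^2 + 1/3x + 9/4y - 16/5}.

Since the reduced bases disagree, the two ideals are not the same.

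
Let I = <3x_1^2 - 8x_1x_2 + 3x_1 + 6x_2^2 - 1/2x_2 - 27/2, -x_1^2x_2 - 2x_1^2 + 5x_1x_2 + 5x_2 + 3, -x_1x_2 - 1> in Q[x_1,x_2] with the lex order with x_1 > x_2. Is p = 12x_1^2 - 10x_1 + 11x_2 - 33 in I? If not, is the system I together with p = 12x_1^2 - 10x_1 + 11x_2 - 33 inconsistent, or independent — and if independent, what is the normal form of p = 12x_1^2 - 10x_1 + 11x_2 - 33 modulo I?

12x_1^2 - 10x_1 + 11x_2 - 33 lies in I (it reduces to 0).

First compute the reduced Gröbner basis of I by Buchberger's algorithm.
f_1 = 3x_1^2 - 8x_1x_2 + 3x_1 + 6x_2^2 - 1/2x_2 - 27/2, LT = x_1^2.
f_2 = -x_1^2x_2 - 2x_1^2 + 5x_1x_2 + 5x_2 + 3, LT = x_1^2x_2.
f_3 = -x_1x_2 - 1, LT = x_1x_2.

S(f_1,f_2): lcm = x_1^2x_2. S = -2x_1^2 - 8/3x_1x_2^2 + 6x_1x_2 + 2x_2^3 - 1/6x_2^2 + 1/2x_2 + 3.
  reduce S modulo (f_1, f_2, f_3):
  remainder 2x_1 + 2x_2^3 + 23/6x_2^2 + 17/6x_2 - 20/3 ≠ 0; add h_4 = 2x_1 + 2x_2^3 + 23/6x_2^2 + 17/6x_2 - 20/3 to the basis.

S(f_1,f_3): lcm = x_1^2x_2. S = -8/3x_1x_2^2 + x_1x_2 - x_1 + 2x_2^3 - 1/6x_2^2 - 9/2x_2.
  reduce S modulo (f_1, f_2, f_3, h_4):
  remainder 3x_2^3 + 7/4x_2^2 - 5/12x_2 - 13/3 ≠ 0; add h_5 = 3x_2^3 + 7/4x_2^2 - 5/12x_2 - 13/3 to the basis.

S(f_1,h_4): lcm = x_1^2. S = -x_1x_2^3 - 23/12x_1x_2^2 - 49/12x_1x_2 + 13/3x_1 + 2x_2^2 - 1/6x_2 - 9/2.
  reduce S modulo (f_1, f_2, f_3, h_4, h_5):
  remainder -25/9x_2^2 - 539/108x_2 + 839/108 ≠ 0; add h_6 = -25/9x_2^2 - 539/108x_2 + 839/108 to the basis.

S(f_3,h_4): lcm = x_1x_2. S = -x_2^4 - 23/12x_2^3 - 17/12x_2^2 + 10/3x_2 + 1.
  reduce S modulo (f_1, f_2, f_3, h_4, h_5, h_6):
  remainder 2791/900x_2 - 2791/900 ≠ 0; add h_7 = 2791/900x_2 - 2791/900 to the basis.

The other S-polynomials (S(f_2,f_3), S(f_2,h_4), S(f_1,h_5), S(f_2,h_5), S(f_3,h_5), S(h_4,h_5), S(f_1,h_6), S(f_2,h_6), S(f_3,h_6), S(h_4,h_6), S(h_5,h_6), S(f_1,h_7), S(f_2,h_7), S(f_3,h_7), S(h_4,h_7), S(h_5,h_7), S(h_6,h_7)) all reduce to 0 modulo the current basis, so we have a Gröbner basis.
Inter-reduce: drop elements whose leading term is divisible by another's, tail-reduce, and make monic.
Reduced Gröbner basis: {x_1 + 1, x_2 - 1}.
Label its elements g_1 = x_1 + 1, g_2 = x_2 - 1.

Reduce p = 12x_1^2 - 10x_1 + 11x_2 - 33 modulo G:
  leading term x_1^2: subtract (12x_1)·g_1 from 12x_1^2 - 10x_1 + 11x_2 - 33 → -22x_1 + 11x_2 - 33
  leading term x_1: subtract (-22)·g_1 from -22x_1 + 11x_2 - 33 → 11x_2 - 11
  leading term x_2: subtract (11)·g_2 from 11x_2 - 11 → 0
  normal form = 0.
Since the normal form is 0, p ∈ I.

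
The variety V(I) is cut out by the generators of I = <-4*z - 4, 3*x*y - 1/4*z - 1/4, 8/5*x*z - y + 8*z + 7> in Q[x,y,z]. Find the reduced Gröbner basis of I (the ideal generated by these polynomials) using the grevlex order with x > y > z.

G = {y**2 + y, x + 5/8*y + 5/8, z + 1}

f_1 = -4*z - 4, LT = z.
f_2 = 3*x*y - 1/4*z - 1/4, LT = x*y.
f_3 = 8/5*x*z - y + 8*z + 7, LT = x*z.

S(f_1,f_3): lcm = x*z. S = x + 5/8*y - 5*z - 35/8.
  leading term x: no divisor's leading term divides it; move x to the remainder.
  leading term y: no divisor's leading term divides it; move 5/8*y to the remainder.
  leading term z: subtract (5/4)·f_1 from -5*z - 35/8 → 5/8
  leading term 1: no divisor's leading term divides it; move 5/8 to the remainder.
  remainder x + 5/8*y + 5/8 ≠ 0; add g_4 = x + 5/8*y + 5/8 to the basis.

S(f_2,f_3): lcm = x*y*z. S = 5/8*y**2 - 5*y*z - 1/12*z**2 - 35/8*y - 1/12*z.
  leading term y**2: no divisor's leading term divides it; move 5/8*y**2 to the remainder.
  leading term y*z: subtract (5/4*y)·f_1 from -5*y*z - 1/12*z**2 - 35/8*y - 1/12*z → -1/12*z**2 + 5/8*y - 1/12*z
  leading term z**2: subtract (1/48*z)·f_1 from -1/12*z**2 + 5/8*y - 1/12*z → 5/8*y
  leading term y: no divisor's leading term divides it; move 5/8*y to the remainder.
  remainder 5/8*y**2 + 5/8*y ≠ 0; add g_5 = 5/8*y**2 + 5/8*y to the basis.

The other S-polynomials (S(f_1,f_2), S(f_1,g_4), S(f_2,g_4), S(f_3,g_4), S(f_1,g_5), S(f_2,g_5), S(f_3,g_5), S(g_4,g_5)) all reduce to 0 modulo the current basis, so we have a Gröbner basis.
Inter-reduce: drop elements whose leading term is divisible by another's, tail-reduce, and make monic.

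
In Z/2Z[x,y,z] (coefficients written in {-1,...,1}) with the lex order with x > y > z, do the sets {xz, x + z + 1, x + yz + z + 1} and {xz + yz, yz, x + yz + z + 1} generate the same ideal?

Yes, the ideals are equal.

For a fixed monomial order, each ideal has a unique reduced Gröbner basis; comparing bases decides equality.
Buchberger on the first generating set:
f_1 = xz, LT = xz.
f_2 = x + z + 1, LT = x.
f_3 = x + yz + z + 1, LT = x.

S(f_1,f_2): lcm = xz. S = z^2 + z.
  leading term z^2: no divisor's leading term divides it; move z^2 to the remainder.
  leading term z: no divisor's leading term divides it; move z to the remainder.
  remainder z^2 + z ≠ 0; add g_4 = z^2 + z to the basis.

S(f_1,f_3): lcm = xz. S = yz^2 + z^2 + z.
  leading term yz^2: subtract (y)·g_4 from yz^2 + z^2 + z → yz + z^2 + z
  leading term yz: no divisor's leading term divides it; move yz to the remainder.
  leading term z^2: subtract (1)·g_4 from z^2 + z → 0
  remainder yz ≠ 0; add g_5 = yz to the basis.

The other S-polynomials (S(f_2,f_3), S(f_1,g_4), S(f_2,g_4), S(f_3,g_4), S(f_1,g_5), S(f_2,g_5), S(f_3,g_5), S(g_4,g_5)) all reduce to 0 modulo the current basis, so we have a Gröbner basis.
Inter-reduce: drop elements whose leading term is divisible by another's, tail-reduce, and make monic.
Reduced Gröbner basis: {x + z + 1, yz, z^2 + z}.

Buchberger on the second generating set:
h_1 = xz + yz, LT = xz.
h_2 = yz, LT = yz.
h_3 = x + yz + z + 1, LT = x.

S(h_1,h_3): lcm = xz. S = yz^2 + yz + z^2 + z.
  leading term yz^2: subtract (z)·h_2 from yz^2 + yz + z^2 + z → yz + z^2 + z
  leading term yz: subtract (1)·h_2 from yz + z^2 + z → z^2 + z
  leading term z^2: no divisor's leading term divides it; move z^2 to the remainder.
  leading term z: no divisor's leading term divides it; move z to the remainder.
  remainder z^2 + z ≠ 0; add k_4 = z^2 + z to the basis.

The other S-polynomials (S(h_1,h_2), S(h_2,h_3), S(h_1,k_4), S(h_2,k_4), S(h_3,k_4)) all reduce to 0 modulo the current basis, so we have a Gröbner basis.
Inter-reduce: drop elements whose leading term is divisible by another's, tail-reduce, and make monic.
Reduced Gröbner basis: {x + z + 1, yz, z^2 + z}.

Same reduced basis, so the two generating sets span the same ideal.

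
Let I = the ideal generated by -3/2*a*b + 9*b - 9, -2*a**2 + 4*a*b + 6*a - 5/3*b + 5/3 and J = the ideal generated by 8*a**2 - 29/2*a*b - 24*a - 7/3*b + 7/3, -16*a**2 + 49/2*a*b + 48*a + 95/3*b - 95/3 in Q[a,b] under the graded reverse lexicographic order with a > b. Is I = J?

For a fixed monomial order, each ideal has a unique reduced Gröbner basis; comparing bases decides equality.
Buchberger on the first generating set:
f_1 = -3/2*a*b + 9*b - 9, LT = a*b.
f_2 = -2*a**2 + 4*a*b + 6*a - 5/3*b + 5/3, LT = a**2.

S(f_1,f_2): lcm = a**2*b. S = 2*a*b**2 - 3*a*b - 5/6*b**2 + 6*a + 5/6*b.
  reduce S modulo (f_1, f_2):
  remainder 67/6*b**2 + 6*a - 175/6*b + 18 ≠ 0; add g_3 = 67/6*b**2 + 6*a - 175/6*b + 18 to the basis.

The other S-polynomials (S(f_1,g_3), S(f_2,g_3)) all reduce to 0 modulo the current basis, so we have a Gröbner basis.
Inter-reduce: drop elements whose leading term is divisible by another's, tail-reduce, and make monic.
Reduced Gröbner basis: {a**2 - 3*a - 67/6*b + 67/6, a*b - 6*b + 6, b**2 + 36/67*a - 175/67*b + 108/67}.

Buchberger on the second generating set:
h_1 = 8*a**2 - 29/2*a*b - 24*a - 7/3*b + 7/3, LT = a**2.
h_2 = -16*a**2 + 49/2*a*b + 48*a + 95/3*b - 95/3, LT = a**2.

S(h_1,h_2): lcm = a**2. S = -9/32*a*b + 27/16*b - 27/16.
  reduce S modulo (h_1, h_2):
  remainder -9/32*a*b + 27/16*b - 27/16 ≠ 0; add k_3 = -9/32*a*b + 27/16*b - 27/16 to the basis.

S(h_1,k_3): lcm = a**2*b. S = -29/16*a*b**2 + 3*a*b - 7/24*b**2 - 6*a + 7/24*b.
  reduce S modulo (h_1, h_2, k_3):
  remainder -67/6*b**2 - 6*a + 175/6*b - 18 ≠ 0; add k_4 = -67/6*b**2 - 6*a + 175/6*b - 18 to the basis.

The other S-polynomials (S(h_2,k_3), S(h_1,k_4), S(h_2,k_4), S(k_3,k_4)) all reduce to 0 modulo the current basis, so we have a Gröbner basis.
Inter-reduce: drop elements whose leading term is divisible by another's, tail-reduce, and make monic.
Reduced Gröbner basis: {a**2 - 3*a - 67/6*b + 67/6, a*b - 6*b + 6, b**2 + 36/67*a - 175/67*b + 108/67}.

These coincide, so the ideals are equal.

Yes, the ideals are equal.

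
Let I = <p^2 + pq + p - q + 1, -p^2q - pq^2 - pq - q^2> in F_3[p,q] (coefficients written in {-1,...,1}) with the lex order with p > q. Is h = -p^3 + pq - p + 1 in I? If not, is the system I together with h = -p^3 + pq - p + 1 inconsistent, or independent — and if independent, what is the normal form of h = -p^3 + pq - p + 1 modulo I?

First compute the reduced Gröbner basis of I by Buchberger's algorithm.
f_1 = p^2 + pq + p - q + 1, LT = p^2.
f_2 = -p^2q - pq^2 - pq - q^2, LT = p^2q.

S(f_1,f_2): lcm = p^2q. S = q^2 + q.
  reduce S modulo (f_1, f_2):
  remainder q^2 + q ≠ 0; add k_3 = q^2 + q to the basis.

The other S-polynomials (S(f_1,k_3), S(f_2,k_3)) all reduce to 0 modulo the current basis, so we have a Gröbner basis.
Inter-reduce: drop elements whose leading term is divisible by another's, tail-reduce, and make monic.
Reduced Gröbner basis: {p^2 + pq + p - q + 1, q^2 + q}.
Label its elements g_1 = p^2 + pq + p - q + 1, g_2 = q^2 + q.

Reduce h = -p^3 + pq - p + 1 modulo G:
  leading term p^3: subtract (-p)·g_1 from -p^3 + pq - p + 1 → p^2q + p^2 + 1
  leading term p^2q: subtract (q)·g_1 from p^2q + p^2 + 1 → p^2 - pq^2 - pq + q^2 - q + 1
  leading term p^2: subtract (1)·g_1 from p^2 - pq^2 - pq + q^2 - q + 1 → -pq^2 + pq - p + q^2
  leading term pq^2: subtract (-p)·g_2 from -pq^2 + pq - p + q^2 → -pq - p + q^2
  leading term pq: no divisor's leading term divides it; move -pq to the remainder.
  leading term p: no divisor's leading term divides it; move -p to the remainder.
  leading term q^2: subtract (1)·g_2 from q^2 → -q
  leading term q: no divisor's leading term divides it; move -q to the remainder.
  normal form = -pq - p - q.
The normal form is nonzero, so h ∉ I. Since h minus its normal form lies in I, I + (h) = I + (r) where r = -pq - p - q; decide whether this ideal is the whole ring.
Run Buchberger on G together with r (pairs among the g_i already reduce to 0 since G is a Gröbner basis):
g_1 = p^2 + pq + p - q + 1, LT = p^2.
g_2 = q^2 + q, LT = q^2.
r = -pq - p - q, LT = pq.

S(g_1,r): lcm = p^2q. S = -p^2 + pq^2 - q^2 + q.
  reduce S modulo (g_1, g_2, r):
  remainder p + q + 1 ≠ 0; add m_4 = p + q + 1 to the basis.

S(g_2,r): lcm = pq^2. S = -q^2.
  reduce S modulo (g_1, g_2, r, m_4):
  remainder q ≠ 0; add m_5 = q to the basis.

S(g_1,m_4): lcm = p^2. S = -q + 1.
  reduce S modulo (g_1, g_2, r, m_4, m_5):
  remainder 1 ≠ 0; add m_6 = 1 to the basis.

The other S-polynomials (S(g_1,g_2), S(g_2,m_4), S(r,m_4), S(g_1,m_5), S(g_2,m_5), S(r,m_5), S(m_4,m_5), S(g_1,m_6), S(g_2,m_6), S(r,m_6), S(m_4,m_6), S(m_5,m_6)) all reduce to 0 modulo the current basis, so we have a Gröbner basis.
Inter-reduce: drop elements whose leading term is divisible by another's, tail-reduce, and make monic.
Reduced Gröbner basis: {1}.
The reduced Gröbner basis of I + (h) is {1}: the ideal is the whole ring, so the enlarged system has no common solution — adjoining h is inconsistent.

Adjoining -p^3 + pq - p + 1 makes the ideal the whole ring: the system is inconsistent.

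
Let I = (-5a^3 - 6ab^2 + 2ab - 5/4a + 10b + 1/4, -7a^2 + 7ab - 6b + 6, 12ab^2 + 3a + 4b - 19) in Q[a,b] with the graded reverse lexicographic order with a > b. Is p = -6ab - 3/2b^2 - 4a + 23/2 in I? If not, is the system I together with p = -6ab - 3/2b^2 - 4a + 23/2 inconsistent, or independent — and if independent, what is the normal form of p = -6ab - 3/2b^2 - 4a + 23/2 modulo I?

First compute the reduced Gröbner basis of I by Buchberger's algorithm.
f_1 = -5a^3 - 6ab^2 + 2ab - 5/4a + 10b + 1/4, LT = a^3.
f_2 = -7a^2 + 7ab - 6b + 6, LT = a^2.
f_3 = 12ab^2 + 3a + 4b - 19, LT = ab^2.

S(f_1,f_2): lcm = a^3. S = a^2b + 6/5ab^2 - 44/35ab + 31/28a - 2b - 1/20.
  reduce S modulo (f_1, f_2, f_3):
  remainder -44/35ab - 6/7b^2 + 39/70a - 197/105b + 103/30 ≠ 0; add h_4 = -44/35ab - 6/7b^2 + 39/70a - 197/105b + 103/30 to the basis.

S(f_1,f_3): lcm = a^3b^2. S = 6/5ab^4 - 2/5ab^3 - 1/4a^3 - 1/3a^2b + 1/4ab^2 - 2b^3 + 19/12a^2 - 1/20b^2.
  reduce S modulo (f_1, f_2, f_3, h_4):
  remainder -12/5b^3 + 10991/9240b^2 + 829/1056a - 94459/18480b + 204643/36960 ≠ 0; add h_5 = -12/5b^3 + 10991/9240b^2 + 829/1056a - 94459/18480b + 204643/36960 to the basis.

S(f_2,f_3): lcm = a^2b^2. S = -ab^3 + 6/7b^3 - 1/4a^2 - 1/3ab - 6/7b^2 + 19/12a.
  reduce S modulo (f_1, f_2, f_3, h_4, h_5):
  remainder 3319/25872b^2 + 25369/14784a - 418673/155232b + 264769/310464 ≠ 0; add h_6 = 3319/25872b^2 + 25369/14784a - 418673/155232b + 264769/310464 to the basis.

S(f_1,h_4): lcm = a^3b. S = -15/22a^2b^2 + 6/5ab^3 + 39/88a^3 - 197/132a^2b - 2/5ab^2 + 721/264a^2 + 1/4ab - 2b^2 - 1/20b.
  reduce S modulo (f_1, f_2, f_3, h_4, h_5, h_6):
  remainder 798169223/17524320a - 769947967/10222520b + 3652191043/122670240 ≠ 0; add h_7 = 798169223/17524320a - 769947967/10222520b + 3652191043/122670240 to the basis.

S(f_2,h_4): lcm = a^2b. S = -37/22ab^2 + 39/88a^2 - 197/132ab + 6/7b^2 + 721/264a - 6/7b.
  reduce S modulo (f_1, f_2, f_3, h_4, h_5, h_6, h_7):
  remainder 2903486033501/804554576784b - 2903486033501/804554576784 ≠ 0; add h_8 = 2903486033501/804554576784b - 2903486033501/804554576784 to the basis.

The other S-polynomials (S(f_3,h_4), S(f_1,h_5), S(f_2,h_5), S(f_3,h_5), S(h_4,h_5), S(f_1,h_6), S(f_2,h_6), S(f_3,h_6), S(h_4,h_6), S(h_5,h_6), S(f_1,h_7), S(f_2,h_7), S(f_3,h_7), S(h_4,h_7), S(h_5,h_7), S(h_6,h_7), S(f_1,h_8), S(f_2,h_8), S(f_3,h_8), S(h_4,h_8), S(h_5,h_8), S(h_6,h_8), S(h_7,h_8)) all reduce to 0 modulo the current basis, so we have a Gröbner basis.
Inter-reduce: drop elements whose leading term is divisible by another's, tail-reduce, and make monic.
Reduced Gröbner basis: {a - 1, b - 1}.
Label its elements g_1 = a - 1, g_2 = b - 1.

Reduce p = -6ab - 3/2b^2 - 4a + 23/2 modulo G:
  leading term ab: subtract (-6b)·g_1 from -6ab - 3/2b^2 - 4a + 23/2 → -3/2b^2 - 4a - 6b + 23/2
  leading term b^2: subtract (-3/2b)·g_2 from -3/2b^2 - 4a - 6b + 23/2 → -4a - 15/2b + 23/2
  leading term a: subtract (-4)·g_1 from -4a - 15/2b + 23/2 → -15/2b + 15/2
  leading term b: subtract (-15/2)·g_2 from -15/2b + 15/2 → 0
  normal form = 0.
Since the normal form is 0, p ∈ I.

The remainder on division by a Gröbner basis is unique — it is the normal form.

-6ab - 3/2b^2 - 4a + 23/2 lies in I (it reduces to 0).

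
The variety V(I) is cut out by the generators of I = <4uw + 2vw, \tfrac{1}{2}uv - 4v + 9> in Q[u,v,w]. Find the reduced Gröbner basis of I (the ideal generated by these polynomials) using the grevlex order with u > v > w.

f_1 = 4uw + 2vw, LT = uw.
f_2 = \tfrac{1}{2}uv - 4v + 9, LT = uv.

S(f_1,f_2): lcm = uvw. S = \tfrac{1}{2}v^{2}w + 8vw - 18w.
  leading term v^{2}w: no divisor's leading term divides it; move \tfrac{1}{2}v^{2}w to the remainder.
  leading term vw: no divisor's leading term divides it; move 8vw to the remainder.
  leading term w: no divisor's leading term divides it; move -18w to the remainder.
  remainder \tfrac{1}{2}v^{2}w + 8vw - 18w ≠ 0; add g_3 = \tfrac{1}{2}v^{2}w + 8vw - 18w to the basis.

S(f_1,g_3): lcm = uv^{2}w. S = \tfrac{1}{2}v^{3}w - 16uvw + 36uw.
  leading term v^{3}w: subtract (v)·g_3 from \tfrac{1}{2}v^{3}w - 16uvw + 36uw → -16uvw - 8v^{2}w + 36uw + 18vw
  leading term uvw: subtract (-4v)·f_1 from -16uvw - 8v^{2}w + 36uw + 18vw → 36uw + 18vw
  leading term uw: subtract (9)·f_1 from 36uw + 18vw → 0
  remainder 0.

S(f_2,g_3): lcm = uv^{2}w. S = -16uvw - 8v^{2}w + 36uw + 18vw.
  leading term uvw: subtract (-4v)·f_1 from -16uvw - 8v^{2}w + 36uw + 18vw → 36uw + 18vw
  leading term uw: subtract (9)·f_1 from 36uw + 18vw → 0
  remainder 0.

Every S-polynomial of the final basis reduces to 0, so we have a Gröbner basis.

G = {v^{2}w + 16vw - 36w, uv - 8v + 18, uw + \tfrac{1}{2}vw}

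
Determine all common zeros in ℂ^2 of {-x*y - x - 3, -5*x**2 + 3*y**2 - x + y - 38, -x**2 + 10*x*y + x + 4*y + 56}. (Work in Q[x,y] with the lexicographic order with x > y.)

Compute a lex Gröbner basis by Buchberger's algorithm.
f_1 = -x*y - x - 3, LT = x*y.
f_2 = -5*x**2 - x + 3*y**2 + y - 38, LT = x**2.
f_3 = -x**2 + 10*x*y + x + 4*y + 56, LT = x**2.

S(f_1,f_2): lcm = x**2*y. S = x**2 - 1/5*x*y + 3*x + 3/5*y**3 + 1/5*y**2 - 38/5*y.
  leading term x**2: subtract (-1/5)·f_2 from x**2 - 1/5*x*y + 3*x + 3/5*y**3 + 1/5*y**2 - 38/5*y → -1/5*x*y + 14/5*x + 3/5*y**3 + 4/5*y**2 - 37/5*y - 38/5
  leading term x*y: subtract (1/5)·f_1 from -1/5*x*y + 14/5*x + 3/5*y**3 + 4/5*y**2 - 37/5*y - 38/5 → 3*x + 3/5*y**3 + 4/5*y**2 - 37/5*y - 7
  leading term x: no divisor's leading term divides it; move 3*x to the remainder.
  leading term y**3: no divisor's leading term divides it; move 3/5*y**3 to the remainder.
  leading term y**2: no divisor's leading term divides it; move 4/5*y**2 to the remainder.
  leading term y: no divisor's leading term divides it; move -37/5*y to the remainder.
  leading term 1: no divisor's leading term divides it; move -7 to the remainder.
  remainder 3*x + 3/5*y**3 + 4/5*y**2 - 37/5*y - 7 ≠ 0; add h_4 = 3*x + 3/5*y**3 + 4/5*y**2 - 37/5*y - 7 to the basis.

S(f_1,f_3): lcm = x**2*y. S = x**2 + 10*x*y**2 + x*y + 3*x + 4*y**2 + 56*y.
  leading term x**2: subtract (-1/5)·f_2 from x**2 + 10*x*y**2 + x*y + 3*x + 4*y**2 + 56*y → 10*x*y**2 + x*y + 14/5*x + 23/5*y**2 + 281/5*y - 38/5
  leading term x*y**2: subtract (-10*y)·f_1 from 10*x*y**2 + x*y + 14/5*x + 23/5*y**2 + 281/5*y - 38/5 → -9*x*y + 14/5*x + 23/5*y**2 + 131/5*y - 38/5
  leading term x*y: subtract (9)·f_1 from -9*x*y + 14/5*x + 23/5*y**2 + 131/5*y - 38/5 → 59/5*x + 23/5*y**2 + 131/5*y + 97/5
  leading term x: subtract (59/15)·h_4 from 59/5*x + 23/5*y**2 + 131/5*y + 97/5 → -59/25*y**3 + 109/75*y**2 + 4148/75*y + 704/15
  leading term y**3: no divisor's leading term divides it; move -59/25*y**3 to the remainder.
  leading term y**2: no divisor's leading term divides it; move 109/75*y**2 to the remainder.
  leading term y: no divisor's leading term divides it; move 4148/75*y to the remainder.
  leading term 1: no divisor's leading term divides it; move 704/15 to the remainder.
  remainder -59/25*y**3 + 109/75*y**2 + 4148/75*y + 704/15 ≠ 0; add h_5 = -59/25*y**3 + 109/75*y**2 + 4148/75*y + 704/15 to the basis.

S(f_2,f_3): lcm = x**2. S = 10*x*y + 6/5*x - 3/5*y**2 + 19/5*y + 318/5.
  leading term x*y: subtract (-10)·f_1 from 10*x*y + 6/5*x - 3/5*y**2 + 19/5*y + 318/5 → -44/5*x - 3/5*y**2 + 19/5*y + 168/5
  leading term x: subtract (-44/15)·h_4 from -44/5*x - 3/5*y**2 + 19/5*y + 168/5 → 44/25*y**3 + 131/75*y**2 - 1343/75*y + 196/15
  leading term y**3: subtract (-44/59)·h_5 from 44/25*y**3 + 131/75*y**2 - 1343/75*y + 196/15 → 167/59*y**2 + 1377/59*y + 2836/59
  leading term y**2: no divisor's leading term divides it; move 167/59*y**2 to the remainder.
  leading term y: no divisor's leading term divides it; move 1377/59*y to the remainder.
  leading term 1: no divisor's leading term divides it; move 2836/59 to the remainder.
  remainder 167/59*y**2 + 1377/59*y + 2836/59 ≠ 0; add h_6 = 167/59*y**2 + 1377/59*y + 2836/59 to the basis.

S(f_1,h_4): lcm = x*y. S = x - 1/5*y**4 - 4/15*y**3 + 37/15*y**2 + 7/3*y + 3.
  leading term x: subtract (1/3)·h_4 from x - 1/5*y**4 - 4/15*y**3 + 37/15*y**2 + 7/3*y + 3 → -1/5*y**4 - 7/15*y**3 + 11/5*y**2 + 24/5*y + 16/3
  leading term y**4: subtract (5/59*y)·h_5 from -1/5*y**4 - 7/15*y**3 + 11/5*y**2 + 24/5*y + 16/3 → -174/295*y**3 - 2201/885*y**2 + 728/885*y + 16/3
  leading term y**3: subtract (870/3481)·h_5 from -174/295*y**3 - 2201/885*y**2 + 728/885*y + 16/3 → -29765/10443*y**2 - 135760/10443*y - 66800/10443
  leading term y**2: subtract (-29765/29559)·h_6 from -29765/10443*y**2 - 135760/10443*y - 66800/10443 → 310415/29559*y + 1241660/29559
  leading term y: no divisor's leading term divides it; move 310415/29559*y to the remainder.
  leading term 1: no divisor's leading term divides it; move 1241660/29559 to the remainder.
  remainder 310415/29559*y + 1241660/29559 ≠ 0; add h_7 = 310415/29559*y + 1241660/29559 to the basis.

The other S-polynomials (S(f_2,h_4), S(f_3,h_4), S(f_1,h_5), S(f_2,h_5), S(f_3,h_5), S(h_4,h_5), S(f_1,h_6), S(f_2,h_6), S(f_3,h_6), S(h_4,h_6), S(h_5,h_6), S(f_1,h_7), S(f_2,h_7), S(f_3,h_7), S(h_4,h_7), S(h_5,h_7), S(h_6,h_7)) all reduce to 0 modulo the current basis, so we have a Gröbner basis.
Inter-reduce: drop elements whose leading term is divisible by another's, tail-reduce, and make monic.
Reduced Gröbner basis: {x - 1, y + 4}.

From the last basis element, y + 4 = 0, so y takes values in {-4}. Each choice, substituted upward through the basis, yields the corresponding point(s) of the solution set.
  y = -4: the earlier basis element becomes x - 1 = 0, giving x = 1 — point (1, -4).
Check: every point annihilates each of the original generators.

{(1, -4)}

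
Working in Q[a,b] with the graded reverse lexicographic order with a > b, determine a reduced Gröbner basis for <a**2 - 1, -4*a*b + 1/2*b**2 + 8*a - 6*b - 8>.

f_1 = a**2 - 1, LT = a**2.
f_2 = -4*a*b + 1/2*b**2 + 8*a - 6*b - 8, LT = a*b.

S(f_1,f_2): lcm = a**2*b. S = 1/8*a*b**2 + 2*a**2 - 3/2*a*b - 2*a - b.
  leading term a*b**2: subtract (-1/32*b)·f_2 from 1/8*a*b**2 + 2*a**2 - 3/2*a*b - 2*a - b → 1/64*b**3 + 2*a**2 - 5/4*a*b - 3/16*b**2 - 2*a - 5/4*b
  leading term b**3: no divisor's leading term divides it; move 1/64*b**3 to the remainder.
  leading term a**2: subtract (2)·f_1 from 2*a**2 - 5/4*a*b - 3/16*b**2 - 2*a - 5/4*b → -5/4*a*b - 3/16*b**2 - 2*a - 5/4*b + 2
  leading term a*b: subtract (5/16)·f_2 from -5/4*a*b - 3/16*b**2 - 2*a - 5/4*b + 2 → -11/32*b**2 - 9/2*a + 5/8*b + 9/2
  leading term b**2: no divisor's leading term divides it; move -11/32*b**2 to the remainder.
  leading term a: no divisor's leading term divides it; move -9/2*a to the remainder.
  leading term b: no divisor's leading term divides it; move 5/8*b to the remainder.
  leading term 1: no divisor's leading term divides it; move 9/2 to the remainder.
  remainder 1/64*b**3 - 11/32*b**2 - 9/2*a + 5/8*b + 9/2 ≠ 0; add g_3 = 1/64*b**3 - 11/32*b**2 - 9/2*a + 5/8*b + 9/2 to the basis.

The other S-polynomials (S(f_1,g_3), S(f_2,g_3)) all reduce to 0 modulo the current basis, so we have a Gröbner basis.

G = {b**3 - 22*b**2 - 288*a + 40*b + 288, a**2 - 1, a*b - 1/8*b**2 - 2*a + 3/2*b + 2}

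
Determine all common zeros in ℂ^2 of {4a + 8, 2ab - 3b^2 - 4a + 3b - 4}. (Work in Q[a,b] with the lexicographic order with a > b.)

Compute a lex Gröbner basis by Buchberger's algorithm.
f_1 = 4a + 8, LT = a.
f_2 = 2ab - 4a - 3b^2 + 3b - 4, LT = ab.

S(f_1,f_2): lcm = ab. S = 2a + 3/2b^2 + 1/2b + 2.
  reduce S modulo (f_1, f_2):
  remainder 3/2b^2 + 1/2b - 2 ≠ 0; add h_3 = 3/2b^2 + 1/2b - 2 to the basis.

The other S-polynomials (S(f_1,h_3), S(f_2,h_3)) all reduce to 0 modulo the current basis, so we have a Gröbner basis.
Inter-reduce: drop elements whose leading term is divisible by another's, tail-reduce, and make monic.
Reduced Gröbner basis: {a + 2, b^2 + 1/3b - 4/3}.

A lex Gröbner basis eliminates variables successively. Here b^2 + 1/3b - 4/3 depends only on b, with roots {-4/3, 1}; lifting each root through the earlier basis elements recovers the full solutions.
  b = -4/3: the earlier basis element becomes a + 2 = 0, giving a = -2 — point (-2, -4/3).
  b = 1: the earlier basis element becomes a + 2 = 0, giving a = -2 — point (-2, 1).

{(-2, -4/3), (-2, 1)}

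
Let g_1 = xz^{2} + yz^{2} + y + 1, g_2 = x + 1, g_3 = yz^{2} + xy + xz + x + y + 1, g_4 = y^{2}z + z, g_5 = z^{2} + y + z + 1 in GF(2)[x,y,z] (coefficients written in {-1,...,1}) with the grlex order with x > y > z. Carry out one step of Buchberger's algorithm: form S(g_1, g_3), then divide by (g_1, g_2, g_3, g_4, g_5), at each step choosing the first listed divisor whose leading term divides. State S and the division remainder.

lcm(LM(g_1), LM(g_3)) = xyz^{2}.
S = (lcm/LT(g_1))·g_1 − (lcm/LT(g_3))·g_3 = y^{2}z^{2} + x^{2}y + x^{2}z + x^{2} + xy + y^{2} + x + y.
Reduce S modulo (g_1, g_2, g_3, g_4, g_5) in that order:
  leading term y^{2}z^{2}: subtract (y)·g_3 from y^{2}z^{2} + x^{2}y + x^{2}z + x^{2} + xy + y^{2} + x + y → x^{2}y + x^{2}z + xy^{2} + xyz + x^{2} + x
  leading term x^{2}y: subtract (xy)·g_2 from x^{2}y + x^{2}z + xy^{2} + xyz + x^{2} + x → x^{2}z + xy^{2} + xyz + x^{2} + xy + x
  leading term x^{2}z: subtract (xz)·g_2 from x^{2}z + xy^{2} + xyz + x^{2} + xy + x → xy^{2} + xyz + x^{2} + xy + xz + x
  leading term xy^{2}: subtract (y^{2})·g_2 from xy^{2} + xyz + x^{2} + xy + xz + x → xyz + x^{2} + xy + xz + y^{2} + x
  leading term xyz: subtract (yz)·g_2 from xyz + x^{2} + xy + xz + y^{2} + x → x^{2} + xy + xz + y^{2} + yz + x
  leading term x^{2}: subtract (x)·g_2 from x^{2} + xy + xz + y^{2} + yz + x → xy + xz + y^{2} + yz
  leading term xy: subtract (y)·g_2 from xy + xz + y^{2} + yz → xz + y^{2} + yz + y
  leading term xz: subtract (z)·g_2 from xz + y^{2} + yz + y → y^{2} + yz + y + z
  leading term y^{2}: no divisor's leading term divides it; move y^{2} to the remainder.
  leading term yz: no divisor's leading term divides it; move yz to the remainder.
  leading term y: no divisor's leading term divides it; move y to the remainder.
  leading term z: no divisor's leading term divides it; move z to the remainder.
The remainder y^{2} + yz + y + z is nonzero, so it would be added as the next basis element.
This is the inner loop of Buchberger's algorithm — each nonzero remainder becomes a new basis element.

S(g_1, g_3) = y^{2}z^{2} + x^{2}y + x^{2}z + x^{2} + xy + y^{2} + x + y; remainder on division = y^{2} + yz + y + z.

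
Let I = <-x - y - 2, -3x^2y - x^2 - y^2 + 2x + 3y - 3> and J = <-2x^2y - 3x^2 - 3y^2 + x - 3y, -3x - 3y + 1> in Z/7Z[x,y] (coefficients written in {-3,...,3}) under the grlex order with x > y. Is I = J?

Two ideals are equal iff their reduced Gröbner bases coincide (the reduced basis is unique for a fixed ordering).
Buchberger on the first generating set:
f_1 = -x - y - 2, LT = x.
f_2 = -3x^2y - x^2 - y^2 + 2x + 3y - 3, LT = x^2y.

S(f_1,f_2): lcm = x^2y. S = xy^2 + 2x^2 + 2xy + 2y^2 + 3x + y - 1.
  leading term xy^2: subtract (-y^2)·f_1 from xy^2 + 2x^2 + 2xy + 2y^2 + 3x + y - 1 → -y^3 + 2x^2 + 2xy + 3x + y - 1
  leading term y^3: no divisor's leading term divides it; move -y^3 to the remainder.
  leading term x^2: subtract (-2x)·f_1 from 2x^2 + 2xy + 3x + y - 1 → -x + y - 1
  leading term x: subtract (1)·f_1 from -x + y - 1 → 2y + 1
  leading term y: no divisor's leading term divides it; move 2y to the remainder.
  leading term 1: no divisor's leading term divides it; move 1 to the remainder.
  remainder -y^3 + 2y + 1 ≠ 0; add g_3 = -y^3 + 2y + 1 to the basis.

The other S-polynomials (S(f_1,g_3), S(f_2,g_3)) all reduce to 0 modulo the current basis, so we have a Gröbner basis.
Inter-reduce: drop elements whose leading term is divisible by another's, tail-reduce, and make monic.
Reduced Gröbner basis: {y^3 - 2y - 1, x + y + 2}.

Buchberger on the second generating set:
h_1 = -2x^2y - 3x^2 - 3y^2 + x - 3y, LT = x^2y.
h_2 = -3x - 3y + 1, LT = x.

S(h_1,h_2): lcm = x^2y. S = -xy^2 - 2x^2 - 2xy - 2y^2 + 3x - 2y.
  leading term xy^2: subtract (-2y^2)·h_2 from -xy^2 - 2x^2 - 2xy - 2y^2 + 3x - 2y → y^3 - 2x^2 - 2xy + 3x - 2y
  leading term y^3: no divisor's leading term divides it; move y^3 to the remainder.
  leading term x^2: subtract (3x)·h_2 from -2x^2 - 2xy + 3x - 2y → -2y
  leading term y: no divisor's leading term divides it; move -2y to the remainder.
  remainder y^3 - 2y ≠ 0; add k_3 = y^3 - 2y to the basis.

The other S-polynomials (S(h_1,k_3), S(h_2,k_3)) all reduce to 0 modulo the current basis, so we have a Gröbner basis.
Inter-reduce: drop elements whose leading term is divisible by another's, tail-reduce, and make monic.
Reduced Gröbner basis: {y^3 - 2y, x + y + 2}.

These differ, so the ideals are not equal.
The same test decides containment: I ⊆ J iff every generator of I reduces to 0 modulo a Gröbner basis of J.

No, the ideals differ.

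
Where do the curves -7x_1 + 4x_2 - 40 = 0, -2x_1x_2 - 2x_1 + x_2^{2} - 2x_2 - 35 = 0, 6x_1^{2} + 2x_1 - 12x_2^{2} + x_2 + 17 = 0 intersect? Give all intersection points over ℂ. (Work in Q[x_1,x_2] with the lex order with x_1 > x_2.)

{(-4, 3)}

Compute a lex Gröbner basis by Buchberger's algorithm.
f_1 = -7x_1 + 4x_2 - 40, LT = x_1.
f_2 = -2x_1x_2 - 2x_1 + x_2^{2} - 2x_2 - 35, LT = x_1x_2.
f_3 = 6x_1^{2} + 2x_1 - 12x_2^{2} + x_2 + 17, LT = x_1^{2}.

S(f_1,f_2): lcm = x_1x_2. S = -x_1 - \tfrac{1}{14}x_2^{2} + \tfrac{33}{7}x_2 - \tfrac{35}{2}.
  leading term x_1: subtract (\tfrac{1}{7})·f_1 from -x_1 - \tfrac{1}{14}x_2^{2} + \tfrac{33}{7}x_2 - \tfrac{35}{2} → -\tfrac{1}{14}x_2^{2} + \tfrac{29}{7}x_2 - \tfrac{165}{14}
  leading term x_2^{2}: no divisor's leading term divides it; move -\tfrac{1}{14}x_2^{2} to the remainder.
  leading term x_2: no divisor's leading term divides it; move \tfrac{29}{7}x_2 to the remainder.
  leading term 1: no divisor's leading term divides it; move -\tfrac{165}{14} to the remainder.
  remainder -\tfrac{1}{14}x_2^{2} + \tfrac{29}{7}x_2 - \tfrac{165}{14} ≠ 0; add h_4 = -\tfrac{1}{14}x_2^{2} + \tfrac{29}{7}x_2 - \tfrac{165}{14} to the basis.

S(f_1,f_3): lcm = x_1^{2}. S = -\tfrac{4}{7}x_1x_2 + \tfrac{113}{21}x_1 + 2x_2^{2} - \tfrac{1}{6}x_2 - \tfrac{17}{6}.
  leading term x_1x_2: subtract (\tfrac{4}{49}x_2)·f_1 from -\tfrac{4}{7}x_1x_2 + \tfrac{113}{21}x_1 + 2x_2^{2} - \tfrac{1}{6}x_2 - \tfrac{17}{6} → \tfrac{113}{21}x_1 + \tfrac{82}{49}x_2^{2} + \tfrac{911}{294}x_2 - \tfrac{17}{6}
  leading term x_1: subtract (-\tfrac{113}{147})·f_1 from \tfrac{113}{21}x_1 + \tfrac{82}{49}x_2^{2} + \tfrac{911}{294}x_2 - \tfrac{17}{6} → \tfrac{82}{49}x_2^{2} + \tfrac{605}{98}x_2 - \tfrac{3291}{98}
  leading term x_2^{2}: subtract (-\tfrac{164}{7})·h_4 from \tfrac{82}{49}x_2^{2} + \tfrac{605}{98}x_2 - \tfrac{3291}{98} → \tfrac{10117}{98}x_2 - \tfrac{30351}{98}
  leading term x_2: no divisor's leading term divides it; move \tfrac{10117}{98}x_2 to the remainder.
  leading term 1: no divisor's leading term divides it; move -\tfrac{30351}{98} to the remainder.
  remainder \tfrac{10117}{98}x_2 - \tfrac{30351}{98} ≠ 0; add h_5 = \tfrac{10117}{98}x_2 - \tfrac{30351}{98} to the basis.

S(f_2,f_3): lcm = x_1^{2}x_2. S = x_1^{2} - \tfrac{1}{2}x_1x_2^{2} + \tfrac{2}{3}x_1x_2 + \tfrac{35}{2}x_1 + 2x_2^{3} - \tfrac{1}{6}x_2^{2} - \tfrac{17}{6}x_2.
  leading term x_1^{2}: subtract (-\tfrac{1}{7}x_1)·f_1 from x_1^{2} - \tfrac{1}{2}x_1x_2^{2} + \tfrac{2}{3}x_1x_2 + \tfrac{35}{2}x_1 + 2x_2^{3} - \tfrac{1}{6}x_2^{2} - \tfrac{17}{6}x_2 → -\tfrac{1}{2}x_1x_2^{2} + \tfrac{26}{21}x_1x_2 + \tfrac{165}{14}x_1 + 2x_2^{3} - \tfrac{1}{6}x_2^{2} - \tfrac{17}{6}x_2
  leading term x_1x_2^{2}: subtract (\tfrac{1}{14}x_2^{2})·f_1 from -\tfrac{1}{2}x_1x_2^{2} + \tfrac{26}{21}x_1x_2 + \tfrac{165}{14}x_1 + 2x_2^{3} - \tfrac{1}{6}x_2^{2} - \tfrac{17}{6}x_2 → \tfrac{26}{21}x_1x_2 + \tfrac{165}{14}x_1 + \tfrac{12}{7}x_2^{3} + \tfrac{113}{42}x_2^{2} - \tfrac{17}{6}x_2
  leading term x_1x_2: subtract (-\tfrac{26}{147}x_2)·f_1 from \tfrac{26}{21}x_1x_2 + \tfrac{165}{14}x_1 + \tfrac{12}{7}x_2^{3} + \tfrac{113}{42}x_2^{2} - \tfrac{17}{6}x_2 → \tfrac{165}{14}x_1 + \tfrac{12}{7}x_2^{3} + \tfrac{333}{98}x_2^{2} - \tfrac{971}{98}x_2
  leading term x_1: subtract (-\tfrac{165}{98})·f_1 from \tfrac{165}{14}x_1 + \tfrac{12}{7}x_2^{3} + \tfrac{333}{98}x_2^{2} - \tfrac{971}{98}x_2 → \tfrac{12}{7}x_2^{3} + \tfrac{333}{98}x_2^{2} - \tfrac{311}{98}x_2 - \tfrac{3300}{49}
  leading term x_2^{3}: subtract (-24x_2)·h_4 from \tfrac{12}{7}x_2^{3} + \tfrac{333}{98}x_2^{2} - \tfrac{311}{98}x_2 - \tfrac{3300}{49} → \tfrac{10077}{98}x_2^{2} - \tfrac{28031}{98}x_2 - \tfrac{3300}{49}
  leading term x_2^{2}: subtract (-\tfrac{10077}{7})·h_4 from \tfrac{10077}{98}x_2^{2} - \tfrac{28031}{98}x_2 - \tfrac{3300}{49} → \tfrac{556435}{98}x_2 - \tfrac{1669305}{98}
  leading term x_2: subtract (55)·h_5 from \tfrac{556435}{98}x_2 - \tfrac{1669305}{98} → 0
  remainder 0.

S(f_1,h_4): leading monomials are coprime, so the S-polynomial reduces to 0 (Buchberger's first criterion).
S(f_2,h_4): lcm = x_1x_2^{2}. S = 59x_1x_2 - 165x_1 - \tfrac{1}{2}x_2^{3} + x_2^{2} + \tfrac{35}{2}x_2.
  leading term x_1x_2: subtract (-\tfrac{59}{7}x_2)·f_1 from 59x_1x_2 - 165x_1 - \tfrac{1}{2}x_2^{3} + x_2^{2} + \tfrac{35}{2}x_2 → -165x_1 - \tfrac{1}{2}x_2^{3} + \tfrac{243}{7}x_2^{2} - \tfrac{4475}{14}x_2
  leading term x_1: subtract (\tfrac{165}{7})·f_1 from -165x_1 - \tfrac{1}{2}x_2^{3} + \tfrac{243}{7}x_2^{2} - \tfrac{4475}{14}x_2 → -\tfrac{1}{2}x_2^{3} + \tfrac{243}{7}x_2^{2} - \tfrac{5795}{14}x_2 + \tfrac{6600}{7}
  leading term x_2^{3}: subtract (7x_2)·h_4 from -\tfrac{1}{2}x_2^{3} + \tfrac{243}{7}x_2^{2} - \tfrac{5795}{14}x_2 + \tfrac{6600}{7} → \tfrac{40}{7}x_2^{2} - \tfrac{2320}{7}x_2 + \tfrac{6600}{7}
  leading term x_2^{2}: subtract (-80)·h_4 from \tfrac{40}{7}x_2^{2} - \tfrac{2320}{7}x_2 + \tfrac{6600}{7} → 0
  remainder 0.

S(f_3,h_4): leading monomials are coprime, so the S-polynomial reduces to 0 (Buchberger's first criterion).
S(f_1,h_5): leading monomials are coprime, so the S-polynomial reduces to 0 (Buchberger's first criterion).
S(f_2,h_5): lcm = x_1x_2. S = 4x_1 - \tfrac{1}{2}x_2^{2} + x_2 + \tfrac{35}{2}.
  leading term x_1: subtract (-\tfrac{4}{7})·f_1 from 4x_1 - \tfrac{1}{2}x_2^{2} + x_2 + \tfrac{35}{2} → -\tfrac{1}{2}x_2^{2} + \tfrac{23}{7}x_2 - \tfrac{75}{14}
  leading term x_2^{2}: subtract (7)·h_4 from -\tfrac{1}{2}x_2^{2} + \tfrac{23}{7}x_2 - \tfrac{75}{14} → -\tfrac{180}{7}x_2 + \tfrac{540}{7}
  leading term x_2: subtract (-\tfrac{2520}{10117})·h_5 from -\tfrac{180}{7}x_2 + \tfrac{540}{7} → 0
  remainder 0.

S(f_3,h_5): leading monomials are coprime, so the S-polynomial reduces to 0 (Buchberger's first criterion).
S(h_4,h_5): lcm = x_2^{2}. S = -55x_2 + 165.
  leading term x_2: subtract (-\tfrac{5390}{10117})·h_5 from -55x_2 + 165 → 0
  remainder 0.

Every S-polynomial of the final basis reduces to 0, so we have a Gröbner basis.
Inter-reduce: drop elements whose leading term is divisible by another's, tail-reduce, and make monic.
Reduced Gröbner basis: {x_1 + 4, x_2 - 3}.

A lex Gröbner basis eliminates variables successively. Here x_2 - 3 depends only on x_2, with roots {3}; lifting each root through the earlier basis elements recovers the full solutions.
  x_2 = 3: the earlier basis element becomes x_1 + 4 = 0, giving x_1 = -4 — point (-4, 3).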